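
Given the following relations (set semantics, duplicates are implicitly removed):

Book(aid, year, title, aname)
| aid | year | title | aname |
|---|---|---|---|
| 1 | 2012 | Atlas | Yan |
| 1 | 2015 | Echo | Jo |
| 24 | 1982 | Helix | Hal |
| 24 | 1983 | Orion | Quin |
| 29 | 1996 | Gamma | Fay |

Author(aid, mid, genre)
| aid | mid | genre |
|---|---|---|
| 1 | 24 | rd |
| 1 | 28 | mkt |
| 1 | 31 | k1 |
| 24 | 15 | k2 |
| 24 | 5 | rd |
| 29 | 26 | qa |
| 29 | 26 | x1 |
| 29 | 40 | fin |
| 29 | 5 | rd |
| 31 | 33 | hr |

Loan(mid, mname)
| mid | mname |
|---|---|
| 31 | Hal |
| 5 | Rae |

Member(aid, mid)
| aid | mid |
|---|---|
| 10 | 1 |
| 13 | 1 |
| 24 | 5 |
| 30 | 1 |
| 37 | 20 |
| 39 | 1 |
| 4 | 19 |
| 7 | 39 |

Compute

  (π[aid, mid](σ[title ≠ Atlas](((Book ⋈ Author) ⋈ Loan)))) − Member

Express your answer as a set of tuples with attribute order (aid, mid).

Joining Book and Author on aid yields {(1, 2012, Atlas, Yan, 24, rd), (1, 2012, Atlas, Yan, 28, mkt), (1, 2012, Atlas, Yan, 31, k1), (1, 2015, Echo, Jo, 24, rd), (1, 2015, Echo, Jo, 28, mkt), (1, 2015, Echo, Jo, 31, k1), (24, 1982, Helix, Hal, 15, k2), (24, 1982, Helix, Hal, 5, rd), (24, 1983, Orion, Quin, 15, k2), (24, 1983, Orion, Quin, 5, rd), (29, 1996, Gamma, Fay, 26, qa), (29, 1996, Gamma, Fay, 26, x1), (29, 1996, Gamma, Fay, 40, fin), (29, 1996, Gamma, Fay, 5, rd)}.
Joining (Book ⋈ Author) and Loan on mid yields {(1, 2012, Atlas, Yan, 31, k1, Hal), (1, 2015, Echo, Jo, 31, k1, Hal), (24, 1982, Helix, Hal, 5, rd, Rae), (24, 1983, Orion, Quin, 5, rd, Rae), (29, 1996, Gamma, Fay, 5, rd, Rae)}.
Apply σ_{title ≠ Atlas}; surviving tuples: {(1, 2015, Echo, Jo, 31, k1, Hal), (24, 1982, Helix, Hal, 5, rd, Rae), (24, 1983, Orion, Quin, 5, rd, Rae), (29, 1996, Gamma, Fay, 5, rd, Rae)}
π_{aid, mid} gives {(1, 31), (24, 5), (29, 5)} (1 duplicate(s) eliminated).
Set difference of the two operands is {(1, 31), (29, 5)}.

{(1, 31), (29, 5)}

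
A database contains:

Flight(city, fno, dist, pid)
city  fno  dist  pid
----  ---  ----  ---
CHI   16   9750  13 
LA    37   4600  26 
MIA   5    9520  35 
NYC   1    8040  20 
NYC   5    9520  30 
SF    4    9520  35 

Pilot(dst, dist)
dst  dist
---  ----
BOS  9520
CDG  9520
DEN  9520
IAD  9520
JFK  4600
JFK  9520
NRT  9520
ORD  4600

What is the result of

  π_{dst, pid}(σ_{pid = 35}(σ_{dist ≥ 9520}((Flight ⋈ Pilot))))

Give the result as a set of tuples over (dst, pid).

Joining Flight and Pilot on dist yields {(LA, 37, 4600, 26, JFK), (LA, 37, 4600, 26, ORD), (MIA, 5, 9520, 35, BOS), (MIA, 5, 9520, 35, CDG), (MIA, 5, 9520, 35, DEN), (MIA, 5, 9520, 35, IAD), (MIA, 5, 9520, 35, JFK), (MIA, 5, 9520, 35, NRT), (NYC, 5, 9520, 30, BOS), (NYC, 5, 9520, 30, CDG), (NYC, 5, 9520, 30, DEN), (NYC, 5, 9520, 30, IAD), (NYC, 5, 9520, 30, JFK), (NYC, 5, 9520, 30, NRT), (SF, 4, 9520, 35, BOS), (SF, 4, 9520, 35, CDG), (SF, 4, 9520, 35, DEN), (SF, 4, 9520, 35, IAD), (SF, 4, 9520, 35, JFK), (SF, 4, 9520, 35, NRT)}.
σ[dist ≥ 9520]: keep tuples satisfying dist ≥ 9520 → {(MIA, 5, 9520, 35, BOS), (MIA, 5, 9520, 35, CDG), (MIA, 5, 9520, 35, DEN), (MIA, 5, 9520, 35, IAD), (MIA, 5, 9520, 35, JFK), (MIA, 5, 9520, 35, NRT), (NYC, 5, 9520, 30, BOS), (NYC, 5, 9520, 30, CDG), (NYC, 5, 9520, 30, DEN), (NYC, 5, 9520, 30, IAD), (NYC, 5, 9520, 30, JFK), (NYC, 5, 9520, 30, NRT), (SF, 4, 9520, 35, BOS), (SF, 4, 9520, 35, CDG), (SF, 4, 9520, 35, DEN), (SF, 4, 9520, 35, IAD), (SF, 4, 9520, 35, JFK), (SF, 4, 9520, 35, NRT)}
σ[pid = 35]: keep tuples satisfying pid = 35 → {(MIA, 5, 9520, 35, BOS), (MIA, 5, 9520, 35, CDG), (MIA, 5, 9520, 35, DEN), (MIA, 5, 9520, 35, IAD), (MIA, 5, 9520, 35, JFK), (MIA, 5, 9520, 35, NRT), (SF, 4, 9520, 35, BOS), (SF, 4, 9520, 35, CDG), (SF, 4, 9520, 35, DEN), (SF, 4, 9520, 35, IAD), (SF, 4, 9520, 35, JFK), (SF, 4, 9520, 35, NRT)}
π[dst, pid]: project onto (dst, pid) (6 duplicate(s) eliminated) → {(BOS, 35), (CDG, 35), (DEN, 35), (IAD, 35), (JFK, 35), (NRT, 35)}

{(BOS, 35), (CDG, 35), (DEN, 35), (IAD, 35), (JFK, 35), (NRT, 35)}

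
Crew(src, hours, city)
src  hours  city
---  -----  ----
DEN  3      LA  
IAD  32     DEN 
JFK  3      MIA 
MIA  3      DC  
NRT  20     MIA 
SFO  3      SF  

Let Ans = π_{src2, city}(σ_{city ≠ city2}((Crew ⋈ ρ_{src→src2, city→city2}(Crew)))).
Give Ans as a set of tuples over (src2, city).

{(DEN, DC), (DEN, MIA), (DEN, SF), (JFK, DC), (JFK, LA), (JFK, SF), (MIA, LA), (MIA, MIA), (MIA, SF), (SFO, DC), (SFO, LA), (SFO, MIA)}

ρ[src→src2, city→city2]: schema becomes (src2, hours, city2); tuples unchanged.
Natural join on hours: {(DEN, 3, LA, DEN, LA), (DEN, 3, LA, JFK, MIA), (DEN, 3, LA, MIA, DC), (DEN, 3, LA, SFO, SF), (IAD, 32, DEN, IAD, DEN), (JFK, 3, MIA, DEN, LA), (JFK, 3, MIA, JFK, MIA), (JFK, 3, MIA, MIA, DC), (JFK, 3, MIA, SFO, SF), (MIA, 3, DC, DEN, LA), (MIA, 3, DC, JFK, MIA), (MIA, 3, DC, MIA, DC), (MIA, 3, DC, SFO, SF), (NRT, 20, MIA, NRT, MIA), (SFO, 3, SF, DEN, LA), (SFO, 3, SF, JFK, MIA), (SFO, 3, SF, MIA, DC), (SFO, 3, SF, SFO, SF)}
Filtering on city ≠ city2 leaves {(DEN, 3, LA, JFK, MIA), (DEN, 3, LA, MIA, DC), (DEN, 3, LA, SFO, SF), (JFK, 3, MIA, DEN, LA), (JFK, 3, MIA, MIA, DC), (JFK, 3, MIA, SFO, SF), (MIA, 3, DC, DEN, LA), (MIA, 3, DC, JFK, MIA), (MIA, 3, DC, SFO, SF), (SFO, 3, SF, DEN, LA), (SFO, 3, SF, JFK, MIA), (SFO, 3, SF, MIA, DC)}.
Projecting to src2, city: {(DEN, DC), (DEN, MIA), (DEN, SF), (JFK, DC), (JFK, LA), (JFK, SF), (MIA, LA), (MIA, MIA), (MIA, SF), (SFO, DC), (SFO, LA), (SFO, MIA)}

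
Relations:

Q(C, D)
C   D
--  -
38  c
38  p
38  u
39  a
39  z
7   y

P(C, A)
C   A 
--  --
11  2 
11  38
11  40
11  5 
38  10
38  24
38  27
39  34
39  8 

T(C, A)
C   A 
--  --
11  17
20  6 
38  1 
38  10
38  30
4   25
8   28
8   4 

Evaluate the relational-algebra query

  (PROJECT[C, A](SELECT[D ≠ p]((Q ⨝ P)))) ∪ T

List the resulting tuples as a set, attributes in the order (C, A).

Joining Q and P on C yields {(38, c, 10), (38, c, 24), (38, c, 27), (38, p, 10), (38, p, 24), (38, p, 27), (38, u, 10), (38, u, 24), (38, u, 27), (39, a, 34), (39, a, 8), (39, z, 34), (39, z, 8)}.
Apply σ_{D ≠ p}; surviving tuples: {(38, c, 10), (38, c, 24), (38, c, 27), (38, u, 10), (38, u, 24), (38, u, 27), (39, a, 34), (39, a, 8), (39, z, 34), (39, z, 8)}
Projecting to C, A (5 duplicate(s) eliminated): {(38, 10), (38, 24), (38, 27), (39, 34), (39, 8)}
Union: {(38, 10), (38, 24), (38, 27), (39, 34), (39, 8)} with {(11, 17), (20, 6), (38, 1), (38, 10), (38, 30), (4, 25), (8, 28), (8, 4)} → {(11, 17), (20, 6), (38, 1), (38, 10), (38, 24), (38, 27), (38, 30), (39, 34), (39, 8), (4, 25), (8, 28), (8, 4)}

{(11, 17), (20, 6), (38, 1), (38, 10), (38, 24), (38, 27), (38, 30), (39, 34), (39, 8), (4, 25), (8, 28), (8, 4)}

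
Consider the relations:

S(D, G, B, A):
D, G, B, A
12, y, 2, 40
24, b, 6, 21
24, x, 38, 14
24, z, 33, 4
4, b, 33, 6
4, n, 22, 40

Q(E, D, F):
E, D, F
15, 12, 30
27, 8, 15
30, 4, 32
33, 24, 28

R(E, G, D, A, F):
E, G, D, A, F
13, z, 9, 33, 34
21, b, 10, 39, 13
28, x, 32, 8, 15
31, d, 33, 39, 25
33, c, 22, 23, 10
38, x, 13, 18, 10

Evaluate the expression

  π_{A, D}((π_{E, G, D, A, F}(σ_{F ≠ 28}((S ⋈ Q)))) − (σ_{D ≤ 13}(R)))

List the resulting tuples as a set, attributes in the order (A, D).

{(40, 12), (40, 4), (6, 4)}

Joining S and Q on D yields {(12, y, 2, 40, 15, 30), (24, b, 6, 21, 33, 28), (24, x, 38, 14, 33, 28), (24, z, 33, 4, 33, 28), (4, b, 33, 6, 30, 32), (4, n, 22, 40, 30, 32)}.
Apply σ_{F ≠ 28}; surviving tuples: {(12, y, 2, 40, 15, 30), (4, b, 33, 6, 30, 32), (4, n, 22, 40, 30, 32)}
Keep only column(s) E, G, D, A, F: {(15, y, 12, 40, 30), (30, b, 4, 6, 32), (30, n, 4, 40, 32)}
Apply σ_{D ≤ 13}; surviving tuples: {(13, z, 9, 33, 34), (21, b, 10, 39, 13), (38, x, 13, 18, 10)}
Taking the difference: {(15, y, 12, 40, 30), (30, b, 4, 6, 32), (30, n, 4, 40, 32)}
Keep only column(s) A, D: {(40, 12), (40, 4), (6, 4)}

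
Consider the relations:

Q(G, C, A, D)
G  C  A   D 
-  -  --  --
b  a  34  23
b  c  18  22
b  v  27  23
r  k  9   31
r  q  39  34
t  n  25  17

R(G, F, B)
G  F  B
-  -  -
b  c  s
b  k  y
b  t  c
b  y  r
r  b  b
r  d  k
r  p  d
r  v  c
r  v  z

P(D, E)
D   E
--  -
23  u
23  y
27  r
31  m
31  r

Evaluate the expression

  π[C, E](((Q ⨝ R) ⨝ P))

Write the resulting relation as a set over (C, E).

{(a, u), (a, y), (k, m), (k, r), (v, u), (v, y)}

Joining Q and R on G yields {(b, a, 34, 23, c, s), (b, a, 34, 23, k, y), (b, a, 34, 23, t, c), (b, a, 34, 23, y, r), (b, c, 18, 22, c, s), (b, c, 18, 22, k, y), (b, c, 18, 22, t, c), (b, c, 18, 22, y, r), (b, v, 27, 23, c, s), (b, v, 27, 23, k, y), (b, v, 27, 23, t, c), (b, v, 27, 23, y, r), (r, k, 9, 31, b, b), (r, k, 9, 31, d, k), (r, k, 9, 31, p, d), (r, k, 9, 31, v, c), (r, k, 9, 31, v, z), (r, q, 39, 34, b, b), (r, q, 39, 34, d, k), (r, q, 39, 34, p, d), (r, q, 39, 34, v, c), (r, q, 39, 34, v, z)}.
Joining (Q ⨝ R) and P on D yields {(b, a, 34, 23, c, s, u), (b, a, 34, 23, c, s, y), (b, a, 34, 23, k, y, u), (b, a, 34, 23, k, y, y), (b, a, 34, 23, t, c, u), (b, a, 34, 23, t, c, y), (b, a, 34, 23, y, r, u), (b, a, 34, 23, y, r, y), (b, v, 27, 23, c, s, u), (b, v, 27, 23, c, s, y), (b, v, 27, 23, k, y, u), (b, v, 27, 23, k, y, y), (b, v, 27, 23, t, c, u), (b, v, 27, 23, t, c, y), (b, v, 27, 23, y, r, u), (b, v, 27, 23, y, r, y), (r, k, 9, 31, b, b, m), (r, k, 9, 31, b, b, r), (r, k, 9, 31, d, k, m), (r, k, 9, 31, d, k, r), (r, k, 9, 31, p, d, m), (r, k, 9, 31, p, d, r), (r, k, 9, 31, v, c, m), (r, k, 9, 31, v, c, r), (r, k, 9, 31, v, z, m), (r, k, 9, 31, v, z, r)}.
Keep only column(s) C, E (20 duplicate(s) eliminated): {(a, u), (a, y), (k, m), (k, r), (v, u), (v, y)}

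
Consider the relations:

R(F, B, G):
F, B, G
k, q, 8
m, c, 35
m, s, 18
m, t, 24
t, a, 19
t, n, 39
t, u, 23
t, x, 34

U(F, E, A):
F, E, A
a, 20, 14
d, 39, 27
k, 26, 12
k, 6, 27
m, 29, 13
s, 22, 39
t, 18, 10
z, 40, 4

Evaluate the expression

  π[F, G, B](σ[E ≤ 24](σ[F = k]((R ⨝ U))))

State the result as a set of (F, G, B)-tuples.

{(k, 8, q)}

Joining R and U on F yields {(k, q, 8, 26, 12), (k, q, 8, 6, 27), (m, c, 35, 29, 13), (m, s, 18, 29, 13), (m, t, 24, 29, 13), (t, a, 19, 18, 10), (t, n, 39, 18, 10), (t, u, 23, 18, 10), (t, x, 34, 18, 10)}.
Apply σ_{F = k}; surviving tuples: {(k, q, 8, 26, 12), (k, q, 8, 6, 27)}
Apply σ_{E ≤ 24}; surviving tuples: {(k, q, 8, 6, 27)}
π_{F, G, B} gives {(k, 8, q)}.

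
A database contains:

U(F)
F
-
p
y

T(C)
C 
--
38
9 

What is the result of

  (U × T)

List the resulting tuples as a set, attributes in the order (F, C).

{(p, 38), (p, 9), (y, 38), (y, 9)}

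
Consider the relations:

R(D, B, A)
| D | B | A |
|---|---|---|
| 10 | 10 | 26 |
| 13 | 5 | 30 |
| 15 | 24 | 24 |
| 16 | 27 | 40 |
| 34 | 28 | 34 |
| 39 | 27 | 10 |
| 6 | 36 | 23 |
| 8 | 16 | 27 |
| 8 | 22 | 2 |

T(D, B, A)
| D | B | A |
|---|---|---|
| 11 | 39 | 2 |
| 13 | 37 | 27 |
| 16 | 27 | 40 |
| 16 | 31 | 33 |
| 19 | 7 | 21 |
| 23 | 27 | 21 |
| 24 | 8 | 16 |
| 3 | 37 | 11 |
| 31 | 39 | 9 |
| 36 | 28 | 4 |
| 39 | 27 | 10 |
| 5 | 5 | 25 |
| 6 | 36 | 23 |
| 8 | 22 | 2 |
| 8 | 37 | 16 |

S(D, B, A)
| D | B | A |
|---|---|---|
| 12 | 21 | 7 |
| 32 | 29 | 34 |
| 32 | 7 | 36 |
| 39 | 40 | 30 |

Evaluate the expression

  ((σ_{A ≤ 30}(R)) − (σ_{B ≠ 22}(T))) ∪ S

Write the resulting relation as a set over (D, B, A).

{(10, 10, 26), (12, 21, 7), (13, 5, 30), (15, 24, 24), (32, 29, 34), (32, 7, 36), (39, 40, 30), (8, 16, 27), (8, 22, 2)}

Apply σ_{A ≤ 30}; surviving tuples: {(10, 10, 26), (13, 5, 30), (15, 24, 24), (39, 27, 10), (6, 36, 23), (8, 16, 27), (8, 22, 2)}
Apply σ_{B ≠ 22}; surviving tuples: {(11, 39, 2), (13, 37, 27), (16, 27, 40), (16, 31, 33), (19, 7, 21), (23, 27, 21), (24, 8, 16), (3, 37, 11), (31, 39, 9), (36, 28, 4), (39, 27, 10), (5, 5, 25), (6, 36, 23), (8, 37, 16)}
Set difference of the two operands is {(10, 10, 26), (13, 5, 30), (15, 24, 24), (8, 16, 27), (8, 22, 2)}.
Set union of the two operands is {(10, 10, 26), (12, 21, 7), (13, 5, 30), (15, 24, 24), (32, 29, 34), (32, 7, 36), (39, 40, 30), (8, 16, 27), (8, 22, 2)}.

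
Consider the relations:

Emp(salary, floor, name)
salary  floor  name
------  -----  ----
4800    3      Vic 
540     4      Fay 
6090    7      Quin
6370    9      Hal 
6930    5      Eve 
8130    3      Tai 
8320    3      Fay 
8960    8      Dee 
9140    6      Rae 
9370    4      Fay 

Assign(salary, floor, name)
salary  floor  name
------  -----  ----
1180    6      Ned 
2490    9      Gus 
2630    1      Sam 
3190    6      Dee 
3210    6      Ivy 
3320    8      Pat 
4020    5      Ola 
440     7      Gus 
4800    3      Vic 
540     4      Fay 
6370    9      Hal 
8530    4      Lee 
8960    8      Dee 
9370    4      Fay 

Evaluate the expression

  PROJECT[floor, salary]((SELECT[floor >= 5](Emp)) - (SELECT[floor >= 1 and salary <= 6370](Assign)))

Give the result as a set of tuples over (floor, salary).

Apply σ_{floor >= 5}; surviving tuples: {(6090, 7, Quin), (6370, 9, Hal), (6930, 5, Eve), (8960, 8, Dee), (9140, 6, Rae)}
Apply σ_{floor >= 1 and salary <= 6370}; surviving tuples: {(1180, 6, Ned), (2490, 9, Gus), (2630, 1, Sam), (3190, 6, Dee), (3210, 6, Ivy), (3320, 8, Pat), (4020, 5, Ola), (440, 7, Gus), (4800, 3, Vic), (540, 4, Fay), (6370, 9, Hal)}
Set difference of the two operands is {(6090, 7, Quin), (6930, 5, Eve), (8960, 8, Dee), (9140, 6, Rae)}.
π_{floor, salary} gives {(5, 6930), (6, 9140), (7, 6090), (8, 8960)}.

{(5, 6930), (6, 9140), (7, 6090), (8, 8960)}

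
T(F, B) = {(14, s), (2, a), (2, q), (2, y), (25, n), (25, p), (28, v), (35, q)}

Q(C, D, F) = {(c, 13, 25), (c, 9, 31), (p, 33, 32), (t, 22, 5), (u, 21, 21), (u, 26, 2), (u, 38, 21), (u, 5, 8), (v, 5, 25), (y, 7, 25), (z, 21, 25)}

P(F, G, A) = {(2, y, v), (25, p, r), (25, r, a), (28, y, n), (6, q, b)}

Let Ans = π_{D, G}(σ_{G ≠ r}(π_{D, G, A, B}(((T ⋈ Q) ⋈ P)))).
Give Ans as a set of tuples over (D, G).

{(13, p), (21, p), (26, y), (5, p), (7, p)}

Natural join on F: {(2, a, u, 26), (2, q, u, 26), (2, y, u, 26), (25, n, c, 13), (25, n, v, 5), (25, n, y, 7), (25, n, z, 21), (25, p, c, 13), (25, p, v, 5), (25, p, y, 7), (25, p, z, 21)}
Natural join on F: {(2, a, u, 26, y, v), (2, q, u, 26, y, v), (2, y, u, 26, y, v), (25, n, c, 13, p, r), (25, n, c, 13, r, a), (25, n, v, 5, p, r), (25, n, v, 5, r, a), (25, n, y, 7, p, r), (25, n, y, 7, r, a), (25, n, z, 21, p, r), (25, n, z, 21, r, a), (25, p, c, 13, p, r), (25, p, c, 13, r, a), (25, p, v, 5, p, r), (25, p, v, 5, r, a), (25, p, y, 7, p, r), (25, p, y, 7, r, a), (25, p, z, 21, p, r), (25, p, z, 21, r, a)}
Projecting to D, G, A, B: {(13, p, r, n), (13, p, r, p), (13, r, a, n), (13, r, a, p), (21, p, r, n), (21, p, r, p), (21, r, a, n), (21, r, a, p), (26, y, v, a), (26, y, v, q), (26, y, v, y), (5, p, r, n), (5, p, r, p), (5, r, a, n), (5, r, a, p), (7, p, r, n), (7, p, r, p), (7, r, a, n), (7, r, a, p)}
Filtering on G ≠ r leaves {(13, p, r, n), (13, p, r, p), (21, p, r, n), (21, p, r, p), (26, y, v, a), (26, y, v, q), (26, y, v, y), (5, p, r, n), (5, p, r, p), (7, p, r, n), (7, p, r, p)}.
Projecting to D, G (6 duplicate(s) eliminated): {(13, p), (21, p), (26, y), (5, p), (7, p)}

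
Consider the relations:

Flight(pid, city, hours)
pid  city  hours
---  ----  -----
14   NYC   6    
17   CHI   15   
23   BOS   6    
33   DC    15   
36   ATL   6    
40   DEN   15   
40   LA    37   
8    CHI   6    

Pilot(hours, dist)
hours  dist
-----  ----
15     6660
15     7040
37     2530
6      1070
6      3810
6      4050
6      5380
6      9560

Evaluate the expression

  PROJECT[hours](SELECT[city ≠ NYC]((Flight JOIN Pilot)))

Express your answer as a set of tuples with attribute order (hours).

Natural join on hours: {(14, NYC, 6, 1070), (14, NYC, 6, 3810), (14, NYC, 6, 4050), (14, NYC, 6, 5380), (14, NYC, 6, 9560), (17, CHI, 15, 6660), (17, CHI, 15, 7040), (23, BOS, 6, 1070), (23, BOS, 6, 3810), (23, BOS, 6, 4050), (23, BOS, 6, 5380), (23, BOS, 6, 9560), (33, DC, 15, 6660), (33, DC, 15, 7040), (36, ATL, 6, 1070), (36, ATL, 6, 3810), (36, ATL, 6, 4050), (36, ATL, 6, 5380), (36, ATL, 6, 9560), (40, DEN, 15, 6660), (40, DEN, 15, 7040), (40, LA, 37, 2530), (8, CHI, 6, 1070), (8, CHI, 6, 3810), (8, CHI, 6, 4050), (8, CHI, 6, 5380), (8, CHI, 6, 9560)}
Apply σ_{city ≠ NYC}; surviving tuples: {(17, CHI, 15, 6660), (17, CHI, 15, 7040), (23, BOS, 6, 1070), (23, BOS, 6, 3810), (23, BOS, 6, 4050), (23, BOS, 6, 5380), (23, BOS, 6, 9560), (33, DC, 15, 6660), (33, DC, 15, 7040), (36, ATL, 6, 1070), (36, ATL, 6, 3810), (36, ATL, 6, 4050), (36, ATL, 6, 5380), (36, ATL, 6, 9560), (40, DEN, 15, 6660), (40, DEN, 15, 7040), (40, LA, 37, 2530), (8, CHI, 6, 1070), (8, CHI, 6, 3810), (8, CHI, 6, 4050), (8, CHI, 6, 5380), (8, CHI, 6, 9560)}
Projecting to hours (19 duplicate(s) eliminated): {15, 37, 6}

{15, 37, 6}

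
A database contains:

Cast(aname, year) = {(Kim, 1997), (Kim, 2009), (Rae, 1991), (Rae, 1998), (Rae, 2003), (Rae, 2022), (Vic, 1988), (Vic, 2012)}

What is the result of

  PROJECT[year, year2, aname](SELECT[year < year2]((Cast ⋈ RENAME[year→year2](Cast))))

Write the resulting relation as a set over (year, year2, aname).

{(1988, 2012, Vic), (1991, 1998, Rae), (1991, 2003, Rae), (1991, 2022, Rae), (1997, 2009, Kim), (1998, 2003, Rae), (1998, 2022, Rae), (2003, 2022, Rae)}

ρ[year→year2]: schema becomes (aname, year2); tuples unchanged.
Natural join on aname: {(Kim, 1997, 1997), (Kim, 1997, 2009), (Kim, 2009, 1997), (Kim, 2009, 2009), (Rae, 1991, 1991), (Rae, 1991, 1998), (Rae, 1991, 2003), (Rae, 1991, 2022), (Rae, 1998, 1991), (Rae, 1998, 1998), (Rae, 1998, 2003), (Rae, 1998, 2022), (Rae, 2003, 1991), (Rae, 2003, 1998), (Rae, 2003, 2003), (Rae, 2003, 2022), (Rae, 2022, 1991), (Rae, 2022, 1998), (Rae, 2022, 2003), (Rae, 2022, 2022), (Vic, 1988, 1988), (Vic, 1988, 2012), (Vic, 2012, 1988), (Vic, 2012, 2012)}
Filtering on year < year2 leaves {(Kim, 1997, 2009), (Rae, 1991, 1998), (Rae, 1991, 2003), (Rae, 1991, 2022), (Rae, 1998, 2003), (Rae, 1998, 2022), (Rae, 2003, 2022), (Vic, 1988, 2012)}.
Keep only column(s) year, year2, aname: {(1988, 2012, Vic), (1991, 1998, Rae), (1991, 2003, Rae), (1991, 2022, Rae), (1997, 2009, Kim), (1998, 2003, Rae), (1998, 2022, Rae), (2003, 2022, Rae)}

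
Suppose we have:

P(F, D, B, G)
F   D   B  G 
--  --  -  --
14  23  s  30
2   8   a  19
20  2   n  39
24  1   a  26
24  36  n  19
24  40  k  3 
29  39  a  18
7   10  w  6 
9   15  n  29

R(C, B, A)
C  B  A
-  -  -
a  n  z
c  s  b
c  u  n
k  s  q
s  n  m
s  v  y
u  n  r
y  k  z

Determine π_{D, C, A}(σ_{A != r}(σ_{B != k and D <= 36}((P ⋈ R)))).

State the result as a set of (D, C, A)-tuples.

{(15, a, z), (15, s, m), (2, a, z), (2, s, m), (23, c, b), (23, k, q), (36, a, z), (36, s, m)}

Joining P and R on B yields {(14, 23, s, 30, c, b), (14, 23, s, 30, k, q), (20, 2, n, 39, a, z), (20, 2, n, 39, s, m), (20, 2, n, 39, u, r), (24, 36, n, 19, a, z), (24, 36, n, 19, s, m), (24, 36, n, 19, u, r), (24, 40, k, 3, y, z), (9, 15, n, 29, a, z), (9, 15, n, 29, s, m), (9, 15, n, 29, u, r)}.
Selection B != k and D <= 36: {(14, 23, s, 30, c, b), (14, 23, s, 30, k, q), (20, 2, n, 39, a, z), (20, 2, n, 39, s, m), (20, 2, n, 39, u, r), (24, 36, n, 19, a, z), (24, 36, n, 19, s, m), (24, 36, n, 19, u, r), (9, 15, n, 29, a, z), (9, 15, n, 29, s, m), (9, 15, n, 29, u, r)}
Selection A != r: {(14, 23, s, 30, c, b), (14, 23, s, 30, k, q), (20, 2, n, 39, a, z), (20, 2, n, 39, s, m), (24, 36, n, 19, a, z), (24, 36, n, 19, s, m), (9, 15, n, 29, a, z), (9, 15, n, 29, s, m)}
π[D, C, A]: project onto (D, C, A) → {(15, a, z), (15, s, m), (2, a, z), (2, s, m), (23, c, b), (23, k, q), (36, a, z), (36, s, m)}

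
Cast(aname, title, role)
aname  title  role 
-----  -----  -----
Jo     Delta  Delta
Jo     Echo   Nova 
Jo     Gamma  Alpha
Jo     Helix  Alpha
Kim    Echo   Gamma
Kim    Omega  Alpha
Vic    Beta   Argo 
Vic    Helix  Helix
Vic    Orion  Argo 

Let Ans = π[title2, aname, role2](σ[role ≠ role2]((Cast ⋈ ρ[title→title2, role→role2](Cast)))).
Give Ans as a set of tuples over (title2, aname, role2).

{(Beta, Vic, Argo), (Delta, Jo, Delta), (Echo, Jo, Nova), (Echo, Kim, Gamma), (Gamma, Jo, Alpha), (Helix, Jo, Alpha), (Helix, Vic, Helix), (Omega, Kim, Alpha), (Orion, Vic, Argo)}

ρ[title→title2, role→role2]: schema becomes (aname, title2, role2); tuples unchanged.
Joining Cast and ρ[title→title2, role→role2](Cast) on aname yields {(Jo, Delta, Delta, Delta, Delta), (Jo, Delta, Delta, Echo, Nova), (Jo, Delta, Delta, Gamma, Alpha), (Jo, Delta, Delta, Helix, Alpha), (Jo, Echo, Nova, Delta, Delta), (Jo, Echo, Nova, Echo, Nova), (Jo, Echo, Nova, Gamma, Alpha), (Jo, Echo, Nova, Helix, Alpha), (Jo, Gamma, Alpha, Delta, Delta), (Jo, Gamma, Alpha, Echo, Nova), (Jo, Gamma, Alpha, Gamma, Alpha), (Jo, Gamma, Alpha, Helix, Alpha), (Jo, Helix, Alpha, Delta, Delta), (Jo, Helix, Alpha, Echo, Nova), (Jo, Helix, Alpha, Gamma, Alpha), (Jo, Helix, Alpha, Helix, Alpha), (Kim, Echo, Gamma, Echo, Gamma), (Kim, Echo, Gamma, Omega, Alpha), (Kim, Omega, Alpha, Echo, Gamma), (Kim, Omega, Alpha, Omega, Alpha), (Vic, Beta, Argo, Beta, Argo), (Vic, Beta, Argo, Helix, Helix), (Vic, Beta, Argo, Orion, Argo), (Vic, Helix, Helix, Beta, Argo), (Vic, Helix, Helix, Helix, Helix), (Vic, Helix, Helix, Orion, Argo), (Vic, Orion, Argo, Beta, Argo), (Vic, Orion, Argo, Helix, Helix), (Vic, Orion, Argo, Orion, Argo)}.
Apply σ_{role ≠ role2}; surviving tuples: {(Jo, Delta, Delta, Echo, Nova), (Jo, Delta, Delta, Gamma, Alpha), (Jo, Delta, Delta, Helix, Alpha), (Jo, Echo, Nova, Delta, Delta), (Jo, Echo, Nova, Gamma, Alpha), (Jo, Echo, Nova, Helix, Alpha), (Jo, Gamma, Alpha, Delta, Delta), (Jo, Gamma, Alpha, Echo, Nova), (Jo, Helix, Alpha, Delta, Delta), (Jo, Helix, Alpha, Echo, Nova), (Kim, Echo, Gamma, Omega, Alpha), (Kim, Omega, Alpha, Echo, Gamma), (Vic, Beta, Argo, Helix, Helix), (Vic, Helix, Helix, Beta, Argo), (Vic, Helix, Helix, Orion, Argo), (Vic, Orion, Argo, Helix, Helix)}
π_{title2, aname, role2} gives {(Beta, Vic, Argo), (Delta, Jo, Delta), (Echo, Jo, Nova), (Echo, Kim, Gamma), (Gamma, Jo, Alpha), (Helix, Jo, Alpha), (Helix, Vic, Helix), (Omega, Kim, Alpha), (Orion, Vic, Argo)} (7 duplicate(s) eliminated).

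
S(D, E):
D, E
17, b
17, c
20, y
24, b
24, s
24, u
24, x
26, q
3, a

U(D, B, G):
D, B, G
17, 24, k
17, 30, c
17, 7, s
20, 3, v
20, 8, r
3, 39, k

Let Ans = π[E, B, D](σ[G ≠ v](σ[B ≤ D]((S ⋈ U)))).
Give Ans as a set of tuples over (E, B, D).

Joining S and U on D yields {(17, b, 24, k), (17, b, 30, c), (17, b, 7, s), (17, c, 24, k), (17, c, 30, c), (17, c, 7, s), (20, y, 3, v), (20, y, 8, r), (3, a, 39, k)}.
Filtering on B ≤ D leaves {(17, b, 7, s), (17, c, 7, s), (20, y, 3, v), (20, y, 8, r)}.
Filtering on G ≠ v leaves {(17, b, 7, s), (17, c, 7, s), (20, y, 8, r)}.
Projecting to E, B, D: {(b, 7, 17), (c, 7, 17), (y, 8, 20)}

{(b, 7, 17), (c, 7, 17), (y, 8, 20)}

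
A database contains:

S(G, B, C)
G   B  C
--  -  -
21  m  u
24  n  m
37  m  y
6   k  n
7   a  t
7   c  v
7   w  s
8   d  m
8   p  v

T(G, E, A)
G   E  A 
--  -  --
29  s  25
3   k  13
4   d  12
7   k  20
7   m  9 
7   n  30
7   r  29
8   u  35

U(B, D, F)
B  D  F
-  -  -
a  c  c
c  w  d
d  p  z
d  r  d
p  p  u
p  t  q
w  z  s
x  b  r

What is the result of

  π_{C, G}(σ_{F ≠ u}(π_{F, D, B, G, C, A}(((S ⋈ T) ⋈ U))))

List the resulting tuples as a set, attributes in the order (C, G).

{(m, 8), (s, 7), (t, 7), (v, 7), (v, 8)}

Natural join on G: {(7, a, t, k, 20), (7, a, t, m, 9), (7, a, t, n, 30), (7, a, t, r, 29), (7, c, v, k, 20), (7, c, v, m, 9), (7, c, v, n, 30), (7, c, v, r, 29), (7, w, s, k, 20), (7, w, s, m, 9), (7, w, s, n, 30), (7, w, s, r, 29), (8, d, m, u, 35), (8, p, v, u, 35)}
Natural join on B: {(7, a, t, k, 20, c, c), (7, a, t, m, 9, c, c), (7, a, t, n, 30, c, c), (7, a, t, r, 29, c, c), (7, c, v, k, 20, w, d), (7, c, v, m, 9, w, d), (7, c, v, n, 30, w, d), (7, c, v, r, 29, w, d), (7, w, s, k, 20, z, s), (7, w, s, m, 9, z, s), (7, w, s, n, 30, z, s), (7, w, s, r, 29, z, s), (8, d, m, u, 35, p, z), (8, d, m, u, 35, r, d), (8, p, v, u, 35, p, u), (8, p, v, u, 35, t, q)}
Keep only column(s) F, D, B, G, C, A: {(c, c, a, 7, t, 20), (c, c, a, 7, t, 29), (c, c, a, 7, t, 30), (c, c, a, 7, t, 9), (d, r, d, 8, m, 35), (d, w, c, 7, v, 20), (d, w, c, 7, v, 29), (d, w, c, 7, v, 30), (d, w, c, 7, v, 9), (q, t, p, 8, v, 35), (s, z, w, 7, s, 20), (s, z, w, 7, s, 29), (s, z, w, 7, s, 30), (s, z, w, 7, s, 9), (u, p, p, 8, v, 35), (z, p, d, 8, m, 35)}
Apply σ_{F ≠ u}; surviving tuples: {(c, c, a, 7, t, 20), (c, c, a, 7, t, 29), (c, c, a, 7, t, 30), (c, c, a, 7, t, 9), (d, r, d, 8, m, 35), (d, w, c, 7, v, 20), (d, w, c, 7, v, 29), (d, w, c, 7, v, 30), (d, w, c, 7, v, 9), (q, t, p, 8, v, 35), (s, z, w, 7, s, 20), (s, z, w, 7, s, 29), (s, z, w, 7, s, 30), (s, z, w, 7, s, 9), (z, p, d, 8, m, 35)}
Keep only column(s) C, G (10 duplicate(s) eliminated): {(m, 8), (s, 7), (t, 7), (v, 7), (v, 8)}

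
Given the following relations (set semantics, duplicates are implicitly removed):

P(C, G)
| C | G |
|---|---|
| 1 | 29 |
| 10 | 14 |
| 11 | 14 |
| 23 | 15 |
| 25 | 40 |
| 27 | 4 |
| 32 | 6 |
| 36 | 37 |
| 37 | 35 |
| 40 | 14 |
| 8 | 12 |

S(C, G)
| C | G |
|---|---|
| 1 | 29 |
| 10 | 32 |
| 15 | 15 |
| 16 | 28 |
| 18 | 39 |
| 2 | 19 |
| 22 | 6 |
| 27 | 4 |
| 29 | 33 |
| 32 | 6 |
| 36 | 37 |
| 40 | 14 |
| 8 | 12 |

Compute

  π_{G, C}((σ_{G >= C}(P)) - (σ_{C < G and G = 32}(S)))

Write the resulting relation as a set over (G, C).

{(12, 8), (14, 10), (14, 11), (29, 1), (37, 36), (40, 25)}

Filtering on G >= C leaves {(1, 29), (10, 14), (11, 14), (25, 40), (36, 37), (8, 12)}.
Filtering on C < G and G = 32 leaves {(10, 32)}.
Difference: {(1, 29), (10, 14), (11, 14), (25, 40), (36, 37), (8, 12)} with {(10, 32)} → {(1, 29), (10, 14), (11, 14), (25, 40), (36, 37), (8, 12)}
π[G, C]: project onto (G, C) → {(12, 8), (14, 10), (14, 11), (29, 1), (37, 36), (40, 25)}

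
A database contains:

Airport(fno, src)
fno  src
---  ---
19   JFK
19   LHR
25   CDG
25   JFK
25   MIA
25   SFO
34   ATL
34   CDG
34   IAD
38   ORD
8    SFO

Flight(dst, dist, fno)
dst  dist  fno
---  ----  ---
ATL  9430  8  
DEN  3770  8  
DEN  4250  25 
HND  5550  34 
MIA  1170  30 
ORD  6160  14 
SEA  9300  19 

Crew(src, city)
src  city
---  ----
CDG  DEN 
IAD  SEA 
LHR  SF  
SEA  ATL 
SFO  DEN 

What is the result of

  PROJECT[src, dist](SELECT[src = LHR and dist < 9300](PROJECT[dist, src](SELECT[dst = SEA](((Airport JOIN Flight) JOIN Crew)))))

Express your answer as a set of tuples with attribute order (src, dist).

Joining Airport and Flight on fno yields {(19, JFK, SEA, 9300), (19, LHR, SEA, 9300), (25, CDG, DEN, 4250), (25, JFK, DEN, 4250), (25, MIA, DEN, 4250), (25, SFO, DEN, 4250), (34, ATL, HND, 5550), (34, CDG, HND, 5550), (34, IAD, HND, 5550), (8, SFO, ATL, 9430), (8, SFO, DEN, 3770)}.
Joining (Airport JOIN Flight) and Crew on src yields {(19, LHR, SEA, 9300, SF), (25, CDG, DEN, 4250, DEN), (25, SFO, DEN, 4250, DEN), (34, CDG, HND, 5550, DEN), (34, IAD, HND, 5550, SEA), (8, SFO, ATL, 9430, DEN), (8, SFO, DEN, 3770, DEN)}.
Filtering on dst = SEA leaves {(19, LHR, SEA, 9300, SF)}.
π[dist, src]: project onto (dist, src) → {(9300, LHR)}
Filtering on src = LHR and dist < 9300 leaves {}.
π[src, dist]: project onto (src, dist) → {}

{}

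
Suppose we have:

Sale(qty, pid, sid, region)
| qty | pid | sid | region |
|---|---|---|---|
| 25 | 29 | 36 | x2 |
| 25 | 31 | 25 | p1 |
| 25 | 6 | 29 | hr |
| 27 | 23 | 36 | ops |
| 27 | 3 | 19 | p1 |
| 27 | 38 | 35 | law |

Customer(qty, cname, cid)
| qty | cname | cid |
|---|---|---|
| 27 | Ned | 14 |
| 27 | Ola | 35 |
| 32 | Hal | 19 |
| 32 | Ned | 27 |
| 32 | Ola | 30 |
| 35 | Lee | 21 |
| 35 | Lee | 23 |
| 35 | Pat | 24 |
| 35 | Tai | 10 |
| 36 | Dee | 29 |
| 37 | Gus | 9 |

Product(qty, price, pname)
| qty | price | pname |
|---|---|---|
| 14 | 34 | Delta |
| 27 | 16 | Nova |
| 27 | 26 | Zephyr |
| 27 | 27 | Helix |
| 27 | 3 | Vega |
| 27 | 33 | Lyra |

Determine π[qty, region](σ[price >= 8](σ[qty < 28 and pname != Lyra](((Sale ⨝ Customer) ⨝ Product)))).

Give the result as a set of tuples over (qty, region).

{(27, law), (27, ops), (27, p1)}

Sale ⋈ Customer (natural join on qty): {(27, 23, 36, ops, Ned, 14), (27, 23, 36, ops, Ola, 35), (27, 3, 19, p1, Ned, 14), (27, 3, 19, p1, Ola, 35), (27, 38, 35, law, Ned, 14), (27, 38, 35, law, Ola, 35)}
(Sale ⨝ Customer) ⋈ Product (natural join on qty): {(27, 23, 36, ops, Ned, 14, 16, Nova), (27, 23, 36, ops, Ned, 14, 26, Zephyr), (27, 23, 36, ops, Ned, 14, 27, Helix), (27, 23, 36, ops, Ned, 14, 3, Vega), (27, 23, 36, ops, Ned, 14, 33, Lyra), (27, 23, 36, ops, Ola, 35, 16, Nova), (27, 23, 36, ops, Ola, 35, 26, Zephyr), (27, 23, 36, ops, Ola, 35, 27, Helix), (27, 23, 36, ops, Ola, 35, 3, Vega), (27, 23, 36, ops, Ola, 35, 33, Lyra), (27, 3, 19, p1, Ned, 14, 16, Nova), (27, 3, 19, p1, Ned, 14, 26, Zephyr), (27, 3, 19, p1, Ned, 14, 27, Helix), (27, 3, 19, p1, Ned, 14, 3, Vega), (27, 3, 19, p1, Ned, 14, 33, Lyra), (27, 3, 19, p1, Ola, 35, 16, Nova), (27, 3, 19, p1, Ola, 35, 26, Zephyr), (27, 3, 19, p1, Ola, 35, 27, Helix), (27, 3, 19, p1, Ola, 35, 3, Vega), (27, 3, 19, p1, Ola, 35, 33, Lyra), (27, 38, 35, law, Ned, 14, 16, Nova), (27, 38, 35, law, Ned, 14, 26, Zephyr), (27, 38, 35, law, Ned, 14, 27, Helix), (27, 38, 35, law, Ned, 14, 3, Vega), (27, 38, 35, law, Ned, 14, 33, Lyra), (27, 38, 35, law, Ola, 35, 16, Nova), (27, 38, 35, law, Ola, 35, 26, Zephyr), (27, 38, 35, law, Ola, 35, 27, Helix), (27, 38, 35, law, Ola, 35, 3, Vega), (27, 38, 35, law, Ola, 35, 33, Lyra)}
Filtering on qty < 28 and pname != Lyra leaves {(27, 23, 36, ops, Ned, 14, 16, Nova), (27, 23, 36, ops, Ned, 14, 26, Zephyr), (27, 23, 36, ops, Ned, 14, 27, Helix), (27, 23, 36, ops, Ned, 14, 3, Vega), (27, 23, 36, ops, Ola, 35, 16, Nova), (27, 23, 36, ops, Ola, 35, 26, Zephyr), (27, 23, 36, ops, Ola, 35, 27, Helix), (27, 23, 36, ops, Ola, 35, 3, Vega), (27, 3, 19, p1, Ned, 14, 16, Nova), (27, 3, 19, p1, Ned, 14, 26, Zephyr), (27, 3, 19, p1, Ned, 14, 27, Helix), (27, 3, 19, p1, Ned, 14, 3, Vega), (27, 3, 19, p1, Ola, 35, 16, Nova), (27, 3, 19, p1, Ola, 35, 26, Zephyr), (27, 3, 19, p1, Ola, 35, 27, Helix), (27, 3, 19, p1, Ola, 35, 3, Vega), (27, 38, 35, law, Ned, 14, 16, Nova), (27, 38, 35, law, Ned, 14, 26, Zephyr), (27, 38, 35, law, Ned, 14, 27, Helix), (27, 38, 35, law, Ned, 14, 3, Vega), (27, 38, 35, law, Ola, 35, 16, Nova), (27, 38, 35, law, Ola, 35, 26, Zephyr), (27, 38, 35, law, Ola, 35, 27, Helix), (27, 38, 35, law, Ola, 35, 3, Vega)}.
Filtering on price >= 8 leaves {(27, 23, 36, ops, Ned, 14, 16, Nova), (27, 23, 36, ops, Ned, 14, 26, Zephyr), (27, 23, 36, ops, Ned, 14, 27, Helix), (27, 23, 36, ops, Ola, 35, 16, Nova), (27, 23, 36, ops, Ola, 35, 26, Zephyr), (27, 23, 36, ops, Ola, 35, 27, Helix), (27, 3, 19, p1, Ned, 14, 16, Nova), (27, 3, 19, p1, Ned, 14, 26, Zephyr), (27, 3, 19, p1, Ned, 14, 27, Helix), (27, 3, 19, p1, Ola, 35, 16, Nova), (27, 3, 19, p1, Ola, 35, 26, Zephyr), (27, 3, 19, p1, Ola, 35, 27, Helix), (27, 38, 35, law, Ned, 14, 16, Nova), (27, 38, 35, law, Ned, 14, 26, Zephyr), (27, 38, 35, law, Ned, 14, 27, Helix), (27, 38, 35, law, Ola, 35, 16, Nova), (27, 38, 35, law, Ola, 35, 26, Zephyr), (27, 38, 35, law, Ola, 35, 27, Helix)}.
π_{qty, region} gives {(27, law), (27, ops), (27, p1)} (15 duplicate(s) eliminated).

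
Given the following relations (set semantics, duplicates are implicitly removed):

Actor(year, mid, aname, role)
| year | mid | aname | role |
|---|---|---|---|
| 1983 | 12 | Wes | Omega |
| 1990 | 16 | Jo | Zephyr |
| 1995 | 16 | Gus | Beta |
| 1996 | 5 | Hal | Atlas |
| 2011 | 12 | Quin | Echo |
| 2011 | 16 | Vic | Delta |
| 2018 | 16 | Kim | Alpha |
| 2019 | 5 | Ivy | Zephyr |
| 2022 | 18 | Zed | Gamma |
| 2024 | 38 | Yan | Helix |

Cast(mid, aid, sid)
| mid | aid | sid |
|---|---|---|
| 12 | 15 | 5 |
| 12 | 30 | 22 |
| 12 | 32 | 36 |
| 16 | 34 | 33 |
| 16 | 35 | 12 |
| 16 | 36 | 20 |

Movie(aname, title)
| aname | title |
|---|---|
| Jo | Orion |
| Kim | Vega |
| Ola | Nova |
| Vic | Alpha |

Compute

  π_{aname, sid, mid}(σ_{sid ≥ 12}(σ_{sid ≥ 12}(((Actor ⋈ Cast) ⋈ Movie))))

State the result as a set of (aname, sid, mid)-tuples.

Actor ⋈ Cast (natural join on mid): {(1983, 12, Wes, Omega, 15, 5), (1983, 12, Wes, Omega, 30, 22), (1983, 12, Wes, Omega, 32, 36), (1990, 16, Jo, Zephyr, 34, 33), (1990, 16, Jo, Zephyr, 35, 12), (1990, 16, Jo, Zephyr, 36, 20), (1995, 16, Gus, Beta, 34, 33), (1995, 16, Gus, Beta, 35, 12), (1995, 16, Gus, Beta, 36, 20), (2011, 12, Quin, Echo, 15, 5), (2011, 12, Quin, Echo, 30, 22), (2011, 12, Quin, Echo, 32, 36), (2011, 16, Vic, Delta, 34, 33), (2011, 16, Vic, Delta, 35, 12), (2011, 16, Vic, Delta, 36, 20), (2018, 16, Kim, Alpha, 34, 33), (2018, 16, Kim, Alpha, 35, 12), (2018, 16, Kim, Alpha, 36, 20)}
(Actor ⋈ Cast) ⋈ Movie (natural join on aname): {(1990, 16, Jo, Zephyr, 34, 33, Orion), (1990, 16, Jo, Zephyr, 35, 12, Orion), (1990, 16, Jo, Zephyr, 36, 20, Orion), (2011, 16, Vic, Delta, 34, 33, Alpha), (2011, 16, Vic, Delta, 35, 12, Alpha), (2011, 16, Vic, Delta, 36, 20, Alpha), (2018, 16, Kim, Alpha, 34, 33, Vega), (2018, 16, Kim, Alpha, 35, 12, Vega), (2018, 16, Kim, Alpha, 36, 20, Vega)}
Apply σ_{sid ≥ 12}; surviving tuples: {(1990, 16, Jo, Zephyr, 34, 33, Orion), (1990, 16, Jo, Zephyr, 35, 12, Orion), (1990, 16, Jo, Zephyr, 36, 20, Orion), (2011, 16, Vic, Delta, 34, 33, Alpha), (2011, 16, Vic, Delta, 35, 12, Alpha), (2011, 16, Vic, Delta, 36, 20, Alpha), (2018, 16, Kim, Alpha, 34, 33, Vega), (2018, 16, Kim, Alpha, 35, 12, Vega), (2018, 16, Kim, Alpha, 36, 20, Vega)}
Apply σ_{sid ≥ 12}; surviving tuples: {(1990, 16, Jo, Zephyr, 34, 33, Orion), (1990, 16, Jo, Zephyr, 35, 12, Orion), (1990, 16, Jo, Zephyr, 36, 20, Orion), (2011, 16, Vic, Delta, 34, 33, Alpha), (2011, 16, Vic, Delta, 35, 12, Alpha), (2011, 16, Vic, Delta, 36, 20, Alpha), (2018, 16, Kim, Alpha, 34, 33, Vega), (2018, 16, Kim, Alpha, 35, 12, Vega), (2018, 16, Kim, Alpha, 36, 20, Vega)}
π_{aname, sid, mid} gives {(Jo, 12, 16), (Jo, 20, 16), (Jo, 33, 16), (Kim, 12, 16), (Kim, 20, 16), (Kim, 33, 16), (Vic, 12, 16), (Vic, 20, 16), (Vic, 33, 16)}.

{(Jo, 12, 16), (Jo, 20, 16), (Jo, 33, 16), (Kim, 12, 16), (Kim, 20, 16), (Kim, 33, 16), (Vic, 12, 16), (Vic, 20, 16), (Vic, 33, 16)}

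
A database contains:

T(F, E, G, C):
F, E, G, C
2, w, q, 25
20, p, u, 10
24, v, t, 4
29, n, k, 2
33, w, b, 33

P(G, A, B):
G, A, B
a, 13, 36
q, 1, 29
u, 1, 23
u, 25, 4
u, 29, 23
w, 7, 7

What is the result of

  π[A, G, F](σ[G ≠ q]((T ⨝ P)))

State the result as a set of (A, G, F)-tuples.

Joining T and P on G yields {(2, w, q, 25, 1, 29), (20, p, u, 10, 1, 23), (20, p, u, 10, 25, 4), (20, p, u, 10, 29, 23)}.
Filtering on G ≠ q leaves {(20, p, u, 10, 1, 23), (20, p, u, 10, 25, 4), (20, p, u, 10, 29, 23)}.
Projecting to A, G, F: {(1, u, 20), (25, u, 20), (29, u, 20)}

{(1, u, 20), (25, u, 20), (29, u, 20)}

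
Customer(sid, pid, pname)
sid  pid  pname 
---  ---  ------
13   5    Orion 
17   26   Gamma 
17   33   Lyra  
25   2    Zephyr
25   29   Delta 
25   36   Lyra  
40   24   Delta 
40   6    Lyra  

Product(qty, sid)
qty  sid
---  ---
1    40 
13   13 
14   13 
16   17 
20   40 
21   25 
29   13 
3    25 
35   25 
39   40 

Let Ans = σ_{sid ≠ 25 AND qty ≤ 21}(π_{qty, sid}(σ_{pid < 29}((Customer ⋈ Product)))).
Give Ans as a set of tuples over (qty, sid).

{(1, 40), (13, 13), (14, 13), (16, 17), (20, 40)}

Customer ⋈ Product (natural join on sid): {(13, 5, Orion, 13), (13, 5, Orion, 14), (13, 5, Orion, 29), (17, 26, Gamma, 16), (17, 33, Lyra, 16), (25, 2, Zephyr, 21), (25, 2, Zephyr, 3), (25, 2, Zephyr, 35), (25, 29, Delta, 21), (25, 29, Delta, 3), (25, 29, Delta, 35), (25, 36, Lyra, 21), (25, 36, Lyra, 3), (25, 36, Lyra, 35), (40, 24, Delta, 1), (40, 24, Delta, 20), (40, 24, Delta, 39), (40, 6, Lyra, 1), (40, 6, Lyra, 20), (40, 6, Lyra, 39)}
Selection pid < 29: {(13, 5, Orion, 13), (13, 5, Orion, 14), (13, 5, Orion, 29), (17, 26, Gamma, 16), (25, 2, Zephyr, 21), (25, 2, Zephyr, 3), (25, 2, Zephyr, 35), (40, 24, Delta, 1), (40, 24, Delta, 20), (40, 24, Delta, 39), (40, 6, Lyra, 1), (40, 6, Lyra, 20), (40, 6, Lyra, 39)}
π_{qty, sid} gives {(1, 40), (13, 13), (14, 13), (16, 17), (20, 40), (21, 25), (29, 13), (3, 25), (35, 25), (39, 40)} (3 duplicate(s) eliminated).
Selection sid ≠ 25 AND qty ≤ 21: {(1, 40), (13, 13), (14, 13), (16, 17), (20, 40)}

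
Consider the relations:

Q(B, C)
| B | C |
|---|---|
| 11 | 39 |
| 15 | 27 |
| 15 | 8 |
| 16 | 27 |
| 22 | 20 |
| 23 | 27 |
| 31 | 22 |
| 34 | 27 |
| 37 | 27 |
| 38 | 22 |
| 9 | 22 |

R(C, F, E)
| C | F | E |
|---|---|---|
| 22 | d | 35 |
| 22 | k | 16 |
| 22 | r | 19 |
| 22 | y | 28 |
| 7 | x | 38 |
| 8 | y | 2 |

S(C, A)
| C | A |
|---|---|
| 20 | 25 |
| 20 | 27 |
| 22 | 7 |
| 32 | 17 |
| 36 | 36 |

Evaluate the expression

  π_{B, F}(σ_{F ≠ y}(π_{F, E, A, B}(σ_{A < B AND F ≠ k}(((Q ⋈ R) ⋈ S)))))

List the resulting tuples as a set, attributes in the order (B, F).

Q ⋈ R (natural join on C): {(15, 8, y, 2), (31, 22, d, 35), (31, 22, k, 16), (31, 22, r, 19), (31, 22, y, 28), (38, 22, d, 35), (38, 22, k, 16), (38, 22, r, 19), (38, 22, y, 28), (9, 22, d, 35), (9, 22, k, 16), (9, 22, r, 19), (9, 22, y, 28)}
(Q ⋈ R) ⋈ S (natural join on C): {(31, 22, d, 35, 7), (31, 22, k, 16, 7), (31, 22, r, 19, 7), (31, 22, y, 28, 7), (38, 22, d, 35, 7), (38, 22, k, 16, 7), (38, 22, r, 19, 7), (38, 22, y, 28, 7), (9, 22, d, 35, 7), (9, 22, k, 16, 7), (9, 22, r, 19, 7), (9, 22, y, 28, 7)}
σ[A < B AND F ≠ k]: keep tuples satisfying A < B AND F ≠ k → {(31, 22, d, 35, 7), (31, 22, r, 19, 7), (31, 22, y, 28, 7), (38, 22, d, 35, 7), (38, 22, r, 19, 7), (38, 22, y, 28, 7), (9, 22, d, 35, 7), (9, 22, r, 19, 7), (9, 22, y, 28, 7)}
Keep only column(s) F, E, A, B: {(d, 35, 7, 31), (d, 35, 7, 38), (d, 35, 7, 9), (r, 19, 7, 31), (r, 19, 7, 38), (r, 19, 7, 9), (y, 28, 7, 31), (y, 28, 7, 38), (y, 28, 7, 9)}
σ[F ≠ y]: keep tuples satisfying F ≠ y → {(d, 35, 7, 31), (d, 35, 7, 38), (d, 35, 7, 9), (r, 19, 7, 31), (r, 19, 7, 38), (r, 19, 7, 9)}
Keep only column(s) B, F: {(31, d), (31, r), (38, d), (38, r), (9, d), (9, r)}

{(31, d), (31, r), (38, d), (38, r), (9, d), (9, r)}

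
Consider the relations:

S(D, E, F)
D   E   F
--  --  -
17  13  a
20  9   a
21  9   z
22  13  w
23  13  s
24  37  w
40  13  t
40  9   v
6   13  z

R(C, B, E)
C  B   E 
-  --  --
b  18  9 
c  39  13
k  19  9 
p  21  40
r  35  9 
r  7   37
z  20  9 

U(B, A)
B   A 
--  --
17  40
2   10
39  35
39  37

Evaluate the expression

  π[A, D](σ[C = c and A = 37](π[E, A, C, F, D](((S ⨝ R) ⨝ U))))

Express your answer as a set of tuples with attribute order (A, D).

{(37, 17), (37, 22), (37, 23), (37, 40), (37, 6)}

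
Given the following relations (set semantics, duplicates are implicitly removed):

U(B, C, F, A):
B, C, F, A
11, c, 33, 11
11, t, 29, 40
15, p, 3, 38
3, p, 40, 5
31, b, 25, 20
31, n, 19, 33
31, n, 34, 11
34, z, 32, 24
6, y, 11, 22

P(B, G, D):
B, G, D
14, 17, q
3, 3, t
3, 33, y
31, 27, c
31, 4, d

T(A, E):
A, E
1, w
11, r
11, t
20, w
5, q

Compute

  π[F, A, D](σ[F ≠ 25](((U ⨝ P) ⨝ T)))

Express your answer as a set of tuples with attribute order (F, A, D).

{(34, 11, c), (34, 11, d), (40, 5, t), (40, 5, y)}

Joining U and P on B yields {(3, p, 40, 5, 3, t), (3, p, 40, 5, 33, y), (31, b, 25, 20, 27, c), (31, b, 25, 20, 4, d), (31, n, 19, 33, 27, c), (31, n, 19, 33, 4, d), (31, n, 34, 11, 27, c), (31, n, 34, 11, 4, d)}.
Joining (U ⨝ P) and T on A yields {(3, p, 40, 5, 3, t, q), (3, p, 40, 5, 33, y, q), (31, b, 25, 20, 27, c, w), (31, b, 25, 20, 4, d, w), (31, n, 34, 11, 27, c, r), (31, n, 34, 11, 27, c, t), (31, n, 34, 11, 4, d, r), (31, n, 34, 11, 4, d, t)}.
Apply σ_{F ≠ 25}; surviving tuples: {(3, p, 40, 5, 3, t, q), (3, p, 40, 5, 33, y, q), (31, n, 34, 11, 27, c, r), (31, n, 34, 11, 27, c, t), (31, n, 34, 11, 4, d, r), (31, n, 34, 11, 4, d, t)}
Keep only column(s) F, A, D (2 duplicate(s) eliminated): {(34, 11, c), (34, 11, d), (40, 5, t), (40, 5, y)}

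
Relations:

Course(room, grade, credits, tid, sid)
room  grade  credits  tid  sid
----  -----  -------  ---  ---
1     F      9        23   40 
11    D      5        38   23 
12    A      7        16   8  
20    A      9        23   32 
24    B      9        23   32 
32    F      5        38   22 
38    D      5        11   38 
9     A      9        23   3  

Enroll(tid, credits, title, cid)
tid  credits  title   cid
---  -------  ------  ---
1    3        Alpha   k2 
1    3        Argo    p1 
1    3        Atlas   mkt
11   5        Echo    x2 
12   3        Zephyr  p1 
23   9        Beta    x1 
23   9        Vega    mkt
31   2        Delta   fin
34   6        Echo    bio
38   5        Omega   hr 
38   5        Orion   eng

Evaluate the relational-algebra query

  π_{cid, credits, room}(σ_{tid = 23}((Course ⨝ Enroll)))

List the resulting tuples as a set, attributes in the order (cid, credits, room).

{(mkt, 9, 1), (mkt, 9, 20), (mkt, 9, 24), (mkt, 9, 9), (x1, 9, 1), (x1, 9, 20), (x1, 9, 24), (x1, 9, 9)}

Natural join on credits, tid: {(1, F, 9, 23, 40, Beta, x1), (1, F, 9, 23, 40, Vega, mkt), (11, D, 5, 38, 23, Omega, hr), (11, D, 5, 38, 23, Orion, eng), (20, A, 9, 23, 32, Beta, x1), (20, A, 9, 23, 32, Vega, mkt), (24, B, 9, 23, 32, Beta, x1), (24, B, 9, 23, 32, Vega, mkt), (32, F, 5, 38, 22, Omega, hr), (32, F, 5, 38, 22, Orion, eng), (38, D, 5, 11, 38, Echo, x2), (9, A, 9, 23, 3, Beta, x1), (9, A, 9, 23, 3, Vega, mkt)}
Apply σ_{tid = 23}; surviving tuples: {(1, F, 9, 23, 40, Beta, x1), (1, F, 9, 23, 40, Vega, mkt), (20, A, 9, 23, 32, Beta, x1), (20, A, 9, 23, 32, Vega, mkt), (24, B, 9, 23, 32, Beta, x1), (24, B, 9, 23, 32, Vega, mkt), (9, A, 9, 23, 3, Beta, x1), (9, A, 9, 23, 3, Vega, mkt)}
Projecting to cid, credits, room: {(mkt, 9, 1), (mkt, 9, 20), (mkt, 9, 24), (mkt, 9, 9), (x1, 9, 1), (x1, 9, 20), (x1, 9, 24), (x1, 9, 9)}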